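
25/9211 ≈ 0.00271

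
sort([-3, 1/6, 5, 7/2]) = [-3, 1/6, 7/2, 5]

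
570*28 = 15960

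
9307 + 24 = 9331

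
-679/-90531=97/12933 ≈ 0.00750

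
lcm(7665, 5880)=429240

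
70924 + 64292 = 135216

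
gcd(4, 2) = 2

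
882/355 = 2+172/355 ≈ 2.48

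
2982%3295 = 2982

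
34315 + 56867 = 91182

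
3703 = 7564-3861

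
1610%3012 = 1610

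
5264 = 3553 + 1711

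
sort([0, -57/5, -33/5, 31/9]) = [-57/5, -33/5, 0, 31/9]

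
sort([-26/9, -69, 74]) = [-69, -26/9, 74]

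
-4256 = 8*(-532)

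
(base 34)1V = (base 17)3E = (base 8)101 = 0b1000001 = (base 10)65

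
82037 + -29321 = 52716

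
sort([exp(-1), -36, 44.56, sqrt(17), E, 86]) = [-36, exp(-1), E, sqrt(17), 44.56, 86]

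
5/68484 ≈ 0.0000730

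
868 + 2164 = 3032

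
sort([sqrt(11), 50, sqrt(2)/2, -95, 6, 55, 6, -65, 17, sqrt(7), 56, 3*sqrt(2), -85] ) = [-95, -85, -65, sqrt(2)/2, sqrt(7), sqrt(11), 3*sqrt(2), 6, 6, 17, 50, 55, 56] 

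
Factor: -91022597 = -1*19^1*47^1*101929^1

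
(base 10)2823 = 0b101100000111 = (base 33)2ji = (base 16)b07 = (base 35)2an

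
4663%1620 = 1423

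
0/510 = 0 = 0.00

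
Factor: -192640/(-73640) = 2^4*43^1*263^(-1) = 688/263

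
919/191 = 4 + 155/191 ≈ 4.81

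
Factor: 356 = 2^2*89^1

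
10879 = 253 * 43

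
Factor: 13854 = 2^1*3^1*2309^1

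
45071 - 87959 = -42888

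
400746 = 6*66791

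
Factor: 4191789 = 3^1*7^1*31^1*47^1*137^1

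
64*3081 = 197184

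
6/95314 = 3/47657 ≈ 0.0000629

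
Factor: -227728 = -1*2^4*43^1*331^1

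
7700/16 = 1925/4 = 481.25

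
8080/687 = 11 + 523/687 ≈ 11.76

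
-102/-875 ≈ 0.117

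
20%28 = 20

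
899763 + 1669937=2569700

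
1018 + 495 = 1513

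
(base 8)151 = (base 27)3o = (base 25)45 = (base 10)105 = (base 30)3f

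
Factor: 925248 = 2^6*3^1*61^1*79^1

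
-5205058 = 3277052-8482110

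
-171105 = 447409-618514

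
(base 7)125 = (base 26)2g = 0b1000100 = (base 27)2e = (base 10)68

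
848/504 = 1 + 43/63 ≈ 1.68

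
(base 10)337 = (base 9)414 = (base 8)521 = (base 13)1cc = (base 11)287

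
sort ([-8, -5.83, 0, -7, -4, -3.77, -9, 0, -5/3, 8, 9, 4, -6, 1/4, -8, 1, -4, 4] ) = [-9, -8, -8, -7, -6, -5.83, -4, -4, -3.77, -5/3, 0, 0, 1/4, 1, 4, 4, 8, 9] 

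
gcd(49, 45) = 1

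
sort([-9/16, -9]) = [-9, -9/16]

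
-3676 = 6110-9786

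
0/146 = 0 = 0.00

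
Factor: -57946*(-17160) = 2^4*3^1*5^1*7^1*11^1*13^1*4139^1 = 994353360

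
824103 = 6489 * 127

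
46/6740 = 23/3370≈0.00682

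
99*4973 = 492327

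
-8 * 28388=-227104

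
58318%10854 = 4048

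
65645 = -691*(-95)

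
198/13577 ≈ 0.0146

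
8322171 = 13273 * 627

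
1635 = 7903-6268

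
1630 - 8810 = -7180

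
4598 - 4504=94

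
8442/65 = 129 + 57/65 ≈ 129.88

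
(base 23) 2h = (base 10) 63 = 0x3f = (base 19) 36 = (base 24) 2f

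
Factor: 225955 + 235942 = 139^1*3323^1 = 461897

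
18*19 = 342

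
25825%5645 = 3245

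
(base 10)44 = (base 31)1d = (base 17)2a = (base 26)1i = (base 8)54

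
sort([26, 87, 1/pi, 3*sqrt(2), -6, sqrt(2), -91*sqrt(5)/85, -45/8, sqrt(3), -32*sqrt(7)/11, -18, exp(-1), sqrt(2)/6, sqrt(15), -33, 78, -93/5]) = [-33, -93/5, -18, -32*sqrt(7)/11, -6, -45/8, -91*sqrt(5)/85, sqrt(2)/6, 1/pi, exp(-1), sqrt(2), sqrt(3), sqrt(15), 3*sqrt(2), 26, 78, 87]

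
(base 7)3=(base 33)3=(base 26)3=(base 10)3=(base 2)11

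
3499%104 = 67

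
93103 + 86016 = 179119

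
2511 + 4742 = 7253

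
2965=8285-5320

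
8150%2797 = 2556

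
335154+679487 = 1014641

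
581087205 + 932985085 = 1514072290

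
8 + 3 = 11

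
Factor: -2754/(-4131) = 2^1*3^(-1) = 2/3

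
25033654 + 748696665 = 773730319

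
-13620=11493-25113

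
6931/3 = 2310 + 1/3 ≈ 2310.33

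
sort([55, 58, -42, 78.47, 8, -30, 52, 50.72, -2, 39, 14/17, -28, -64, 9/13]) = [-64, -42, -30, -28, -2, 9/13, 14/17, 8, 39, 50.72, 52, 55, 58, 78.47]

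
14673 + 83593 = 98266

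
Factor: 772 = 2^2*193^1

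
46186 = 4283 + 41903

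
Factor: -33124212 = -1*2^2*3^2*11^1*233^1*359^1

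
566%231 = 104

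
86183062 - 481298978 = -395115916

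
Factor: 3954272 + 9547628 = 2^2*5^2*135019^1 = 13501900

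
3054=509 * 6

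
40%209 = 40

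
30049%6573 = 3757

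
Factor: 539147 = 7^2*11003^1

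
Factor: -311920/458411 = -1 * 2^4 * 5^1 * 7^1 * 823^(-1) = -560/823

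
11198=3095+8103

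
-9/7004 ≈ -0.00128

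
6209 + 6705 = 12914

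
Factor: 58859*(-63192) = -1*2^3*3^1*71^1*829^1*2633^1 = -3719417928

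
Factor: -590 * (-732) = 2^3 * 3^1 * 5^1 * 59^1 * 61^1 = 431880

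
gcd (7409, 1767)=31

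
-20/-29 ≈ 0.690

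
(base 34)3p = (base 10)127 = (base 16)7f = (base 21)61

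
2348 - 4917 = -2569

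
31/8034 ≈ 0.00386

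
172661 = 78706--93955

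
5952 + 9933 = 15885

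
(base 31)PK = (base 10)795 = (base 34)ND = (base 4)30123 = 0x31B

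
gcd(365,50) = 5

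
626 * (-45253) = -28328378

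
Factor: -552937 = -1*7^1*11^1*43^1*167^1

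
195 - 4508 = -4313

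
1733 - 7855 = -6122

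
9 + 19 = 28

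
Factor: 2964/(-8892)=-1 * 3^(-1)=-1/3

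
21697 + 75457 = 97154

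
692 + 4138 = 4830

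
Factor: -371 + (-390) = -1*761^1 = -761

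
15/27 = 5/9 ≈ 0.556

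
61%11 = 6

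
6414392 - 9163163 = -2748771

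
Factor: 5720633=1733^1*3301^1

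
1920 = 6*320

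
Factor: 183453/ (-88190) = -1 * 2^ (-1) * 3^1 * 5^ (-1) * 8819^ (-1) * 61151^1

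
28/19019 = 4/2717 ≈ 0.00147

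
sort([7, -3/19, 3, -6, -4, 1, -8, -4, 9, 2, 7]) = [-8, -6, -4, -4, -3/19, 1, 2, 3, 7, 7, 9]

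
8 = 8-0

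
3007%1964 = 1043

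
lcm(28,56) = 56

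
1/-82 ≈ -0.0122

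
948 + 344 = 1292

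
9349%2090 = 989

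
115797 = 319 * 363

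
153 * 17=2601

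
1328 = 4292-2964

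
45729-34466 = 11263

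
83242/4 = 20810 + 1/2 = 20810.50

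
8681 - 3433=5248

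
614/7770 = 307/3885 ≈ 0.0790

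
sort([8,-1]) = [-1,8]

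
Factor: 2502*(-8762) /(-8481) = 2^2*3^1*11^(-1)*13^1*139^1*257^(-1)*337^1 = 7307508/2827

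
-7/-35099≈0.000199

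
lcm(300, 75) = 300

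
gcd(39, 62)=1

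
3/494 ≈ 0.00607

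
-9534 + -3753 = -13287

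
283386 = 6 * 47231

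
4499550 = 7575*594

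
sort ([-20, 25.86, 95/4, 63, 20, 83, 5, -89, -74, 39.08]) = [-89, -74, -20, 5, 20, 95/4, 25.86, 39.08, 63, 83]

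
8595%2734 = 393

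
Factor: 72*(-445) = -1*2^3*3^2*5^1*89^1 = -32040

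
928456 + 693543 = 1621999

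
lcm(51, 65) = 3315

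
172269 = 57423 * 3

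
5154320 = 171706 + 4982614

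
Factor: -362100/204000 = -1 * 2^(-3) * 5^(-1) * 71^1 = -71/40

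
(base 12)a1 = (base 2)1111001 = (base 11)100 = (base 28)49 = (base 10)121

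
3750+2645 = 6395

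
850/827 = 1 + 23/827≈1.03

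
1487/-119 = -12-59/119 ≈ -12.50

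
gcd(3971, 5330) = 1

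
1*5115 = 5115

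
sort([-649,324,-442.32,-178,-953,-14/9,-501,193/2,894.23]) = [-953,-649,-501,-442.32,-178,-14/9,193/2,324,894.23]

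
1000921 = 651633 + 349288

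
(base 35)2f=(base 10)85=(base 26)37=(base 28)31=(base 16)55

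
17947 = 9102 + 8845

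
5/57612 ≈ 0.0000868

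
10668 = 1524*7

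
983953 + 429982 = 1413935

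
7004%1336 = 324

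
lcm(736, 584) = 53728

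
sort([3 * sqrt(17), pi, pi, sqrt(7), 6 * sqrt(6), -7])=[-7, sqrt(7), pi, pi, 3 * sqrt(17), 6 * sqrt(6)]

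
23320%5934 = 5518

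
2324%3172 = 2324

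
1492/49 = 30 + 22/49 ≈ 30.45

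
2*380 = 760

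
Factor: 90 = 2^1*3^2*5^1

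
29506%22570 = 6936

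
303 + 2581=2884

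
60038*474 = 28458012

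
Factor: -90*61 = -1*2^1*3^2*5^1*61^1 = -5490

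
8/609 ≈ 0.0131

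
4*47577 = 190308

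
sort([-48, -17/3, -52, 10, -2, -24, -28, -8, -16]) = [-52, -48, -28, -24, -16, -8, -17/3, -2, 10]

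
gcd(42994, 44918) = 74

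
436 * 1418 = 618248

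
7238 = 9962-2724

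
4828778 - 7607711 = -2778933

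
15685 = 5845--9840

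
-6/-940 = 3/470≈0.00638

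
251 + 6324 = 6575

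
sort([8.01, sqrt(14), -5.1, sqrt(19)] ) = [-5.1, sqrt(14), sqrt(19), 8.01] 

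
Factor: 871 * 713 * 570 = 2^1 * 3^1 * 5^1 * 13^1 * 19^1 * 23^1 * 31^1 * 67^1 = 353983110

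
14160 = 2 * 7080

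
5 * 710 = 3550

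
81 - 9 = 72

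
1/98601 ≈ 0.0000101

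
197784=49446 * 4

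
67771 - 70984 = -3213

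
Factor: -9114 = -1*2^1*3^1*7^2*31^1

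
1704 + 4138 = 5842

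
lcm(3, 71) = 213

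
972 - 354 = 618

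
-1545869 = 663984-2209853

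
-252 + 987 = 735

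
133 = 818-685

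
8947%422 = 85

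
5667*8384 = 47512128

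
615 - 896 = -281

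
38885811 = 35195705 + 3690106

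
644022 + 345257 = 989279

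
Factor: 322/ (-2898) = -1*3^ (-2) = -1/9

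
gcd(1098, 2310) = 6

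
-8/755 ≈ -0.0106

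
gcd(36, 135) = 9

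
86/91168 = 43/45584 ≈ 0.000943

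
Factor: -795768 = -1 * 2^3 * 3^1 * 71^1 * 467^1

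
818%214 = 176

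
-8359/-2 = 4179 + 1/2 = 4179.50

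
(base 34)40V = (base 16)122F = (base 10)4655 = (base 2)1001000101111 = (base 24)81N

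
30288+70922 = 101210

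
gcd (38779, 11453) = 13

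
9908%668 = 556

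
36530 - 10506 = 26024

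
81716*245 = 20020420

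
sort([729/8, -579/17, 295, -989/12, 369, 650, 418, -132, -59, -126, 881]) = [-132, -126, -989/12, -59, -579/17, 729/8, 295, 369, 418, 650, 881]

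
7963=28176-20213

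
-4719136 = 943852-5662988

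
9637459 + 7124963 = 16762422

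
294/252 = 7/6 ≈ 1.17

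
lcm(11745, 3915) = 11745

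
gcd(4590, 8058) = 102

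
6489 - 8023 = -1534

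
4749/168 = 1583/56 ≈ 28.27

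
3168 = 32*99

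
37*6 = 222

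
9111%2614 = 1269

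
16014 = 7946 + 8068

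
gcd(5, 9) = 1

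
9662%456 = 86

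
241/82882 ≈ 0.00291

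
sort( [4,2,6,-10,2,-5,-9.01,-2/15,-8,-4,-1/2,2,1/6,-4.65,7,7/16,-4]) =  [-10,-9.01,-8,-5,-4.65,-4,-4,-1/2,-2/15,1/6,7/16,2,2,2,4,6,7]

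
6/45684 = 1/7614 ≈ 0.000131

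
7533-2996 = 4537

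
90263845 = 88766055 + 1497790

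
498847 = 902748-403901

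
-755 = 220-975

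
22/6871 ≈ 0.00320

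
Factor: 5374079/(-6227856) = -1 * 2^(-4) * 3^(-2) * 61^(-1) * 709^(-1) * 5374079^1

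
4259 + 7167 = 11426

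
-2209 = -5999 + 3790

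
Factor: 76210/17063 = 2^1 * 5^1 * 113^(-1) * 151^(-1) * 7621^1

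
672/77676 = 56/6473 ≈ 0.00865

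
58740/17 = 3455 + 5/17 ≈ 3455.29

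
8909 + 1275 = 10184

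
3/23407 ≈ 0.000128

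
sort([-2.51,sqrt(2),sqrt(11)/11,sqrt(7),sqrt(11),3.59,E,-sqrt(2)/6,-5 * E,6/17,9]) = [-5 * E,-2.51,-sqrt(2)/6,sqrt(11)/11,6/17,sqrt(2),sqrt(7),E,sqrt(11),3.59,9]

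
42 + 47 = 89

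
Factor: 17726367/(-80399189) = -1*3^1*13^(-1)*37^1*1559^(-1)*3967^(-1)*159697^1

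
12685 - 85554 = -72869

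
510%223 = 64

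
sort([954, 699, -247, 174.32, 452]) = [-247, 174.32, 452, 699, 954]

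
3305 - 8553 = -5248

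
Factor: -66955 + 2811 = -1 * 2^4 * 19^1 * 211^1 = -64144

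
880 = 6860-5980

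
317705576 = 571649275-253943699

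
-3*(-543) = 1629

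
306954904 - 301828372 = 5126532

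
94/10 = 9 + 2/5 = 9.40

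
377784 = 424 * 891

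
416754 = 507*822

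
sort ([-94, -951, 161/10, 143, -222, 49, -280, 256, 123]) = [-951, -280, -222, -94, 161/10, 49, 123, 143, 256]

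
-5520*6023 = -33246960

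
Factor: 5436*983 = 2^2*3^2*151^1*983^1 = 5343588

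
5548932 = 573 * 9684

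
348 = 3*116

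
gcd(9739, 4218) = 1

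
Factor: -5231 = -1 * 5231^1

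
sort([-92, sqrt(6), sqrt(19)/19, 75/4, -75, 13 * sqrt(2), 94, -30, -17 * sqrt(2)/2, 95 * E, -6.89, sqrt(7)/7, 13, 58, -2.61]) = [-92, -75, -30, -17 * sqrt(2)/2, -6.89, -2.61, sqrt(19)/19, sqrt(7)/7, sqrt(6), 13, 13 * sqrt(2), 75/4, 58, 94, 95 * E]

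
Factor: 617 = 617^1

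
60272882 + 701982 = 60974864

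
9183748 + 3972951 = 13156699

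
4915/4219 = 1 + 696/4219 ≈ 1.16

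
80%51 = 29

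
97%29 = 10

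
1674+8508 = 10182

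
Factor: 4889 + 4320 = 9209^1 = 9209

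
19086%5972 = 1170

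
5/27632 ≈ 0.000181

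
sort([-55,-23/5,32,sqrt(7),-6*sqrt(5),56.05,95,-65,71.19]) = [-65,-55,-6*sqrt(5),-23/5,sqrt(7),32,56.05,71.19,95]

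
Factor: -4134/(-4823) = 2^1*3^1*7^(-1) = 6/7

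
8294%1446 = 1064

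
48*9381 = 450288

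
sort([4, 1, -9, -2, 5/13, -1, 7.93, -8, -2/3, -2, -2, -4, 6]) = [-9, -8, -4, -2, -2, -2, -1, -2/3, 5/13, 1, 4, 6, 7.93]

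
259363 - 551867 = -292504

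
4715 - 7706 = -2991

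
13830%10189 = 3641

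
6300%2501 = 1298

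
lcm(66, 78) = 858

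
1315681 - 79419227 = -78103546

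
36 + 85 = 121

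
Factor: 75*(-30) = -1*2^1*3^2*5^3 = -2250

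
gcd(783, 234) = 9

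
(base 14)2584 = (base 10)6584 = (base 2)1100110111000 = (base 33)61h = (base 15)1e3e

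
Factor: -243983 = -1 * 269^1 * 907^1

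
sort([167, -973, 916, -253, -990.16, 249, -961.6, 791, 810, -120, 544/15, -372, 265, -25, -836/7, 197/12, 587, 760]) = [-990.16, -973, -961.6, -372, -253, -120, -836/7, -25, 197/12, 544/15, 167, 249, 265, 587, 760, 791, 810, 916]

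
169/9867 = 13/759 ≈ 0.0171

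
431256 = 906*476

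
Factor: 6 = 2^1 * 3^1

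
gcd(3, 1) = 1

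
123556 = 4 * 30889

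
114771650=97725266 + 17046384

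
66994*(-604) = -40464376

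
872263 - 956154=-83891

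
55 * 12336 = 678480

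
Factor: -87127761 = -1*3^1*7^1*43^1*96487^1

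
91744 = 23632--68112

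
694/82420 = 347/41210 ≈ 0.00842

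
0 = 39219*0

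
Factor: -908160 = -1*2^7*3^1*5^1*11^1*43^1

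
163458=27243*6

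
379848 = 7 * 54264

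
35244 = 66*534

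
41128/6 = 6854 + 2/3 ≈ 6854.67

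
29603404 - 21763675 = 7839729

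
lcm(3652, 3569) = 157036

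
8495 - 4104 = 4391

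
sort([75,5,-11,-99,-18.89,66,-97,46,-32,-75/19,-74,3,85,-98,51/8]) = [-99,-98,-97,-74,-32,-18.89,-11,-75/19,3,5,51/8,46,66,75,85]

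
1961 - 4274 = -2313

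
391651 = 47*8333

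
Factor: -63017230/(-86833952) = 2^(-4)*5^1*19^(-1)*251^(-1)*569^(-1)*6301723^1 = 31508615/43416976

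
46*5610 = 258060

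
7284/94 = 3642/47 ≈ 77.49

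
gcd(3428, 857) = 857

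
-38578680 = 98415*(-392)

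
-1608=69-1677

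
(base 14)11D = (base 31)76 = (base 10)223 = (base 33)6P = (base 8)337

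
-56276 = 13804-70080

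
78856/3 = 26285 + 1/3 ≈ 26285.33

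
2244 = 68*33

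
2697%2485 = 212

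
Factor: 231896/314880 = 2^(-6)*3^(-1)*5^(-1)*7^1*101^1 = 707/960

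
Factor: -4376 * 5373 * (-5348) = 2^5 * 3^3 * 7^1 * 191^1 * 199^1 * 547^1 = 125743502304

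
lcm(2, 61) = 122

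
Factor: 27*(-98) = -1*2^1*3^3*7^2 = -2646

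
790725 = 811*975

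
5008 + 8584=13592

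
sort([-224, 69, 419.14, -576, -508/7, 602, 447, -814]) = [-814, -576, -224, -508/7, 69, 419.14, 447, 602]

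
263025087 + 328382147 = 591407234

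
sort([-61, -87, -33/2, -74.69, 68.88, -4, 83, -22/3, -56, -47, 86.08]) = [-87, -74.69, -61, -56, -47, -33/2, -22/3, -4, 68.88, 83, 86.08]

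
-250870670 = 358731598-609602268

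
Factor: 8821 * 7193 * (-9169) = -1 * 53^1 * 173^1 * 7193^1 * 8821^1 = -581768034557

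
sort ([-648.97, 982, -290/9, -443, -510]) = [-648.97, -510, -443, -290/9, 982]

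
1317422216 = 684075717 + 633346499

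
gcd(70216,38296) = 8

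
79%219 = 79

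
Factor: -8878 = -1*2^1*23^1*193^1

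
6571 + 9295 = 15866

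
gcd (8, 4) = 4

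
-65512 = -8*8189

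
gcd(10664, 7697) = 43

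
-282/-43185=94/14395≈0.00653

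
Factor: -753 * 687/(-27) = 3^(-1) * 229^1 * 251^1 = 57479/3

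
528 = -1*(-528)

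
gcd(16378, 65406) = 2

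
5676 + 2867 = 8543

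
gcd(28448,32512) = 4064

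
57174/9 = 6352 + 2/3 ≈ 6352.67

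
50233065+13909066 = 64142131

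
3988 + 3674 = 7662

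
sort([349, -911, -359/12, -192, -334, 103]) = [-911, -334, -192, -359/12, 103, 349]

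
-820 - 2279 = -3099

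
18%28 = 18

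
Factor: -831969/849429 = -1*7^(-1)*139^(-1)*953^1 = -953/973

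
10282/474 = 5141/237 ≈ 21.69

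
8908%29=5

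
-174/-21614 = 87/10807 ≈ 0.00805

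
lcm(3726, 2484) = 7452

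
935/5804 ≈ 0.161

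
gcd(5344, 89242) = 2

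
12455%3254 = 2693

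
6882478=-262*(-26269)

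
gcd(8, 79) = 1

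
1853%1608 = 245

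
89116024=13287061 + 75828963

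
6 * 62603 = 375618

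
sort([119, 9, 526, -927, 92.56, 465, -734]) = [-927, -734, 9, 92.56, 119, 465, 526]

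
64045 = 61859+2186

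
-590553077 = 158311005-748864082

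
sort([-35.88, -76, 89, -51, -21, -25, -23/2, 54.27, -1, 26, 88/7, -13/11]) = [-76, -51, -35.88, -25, -21, -23/2, -13/11, -1, 88/7, 26, 54.27, 89]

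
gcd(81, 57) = 3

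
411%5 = 1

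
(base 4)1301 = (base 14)81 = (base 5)423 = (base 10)113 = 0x71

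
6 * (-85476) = -512856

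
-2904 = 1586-4490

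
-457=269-726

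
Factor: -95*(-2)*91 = 2^1*5^1*7^1*13^1*19^1 = 17290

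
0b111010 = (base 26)26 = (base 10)58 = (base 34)1o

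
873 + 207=1080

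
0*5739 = 0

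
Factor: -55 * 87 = -1 * 3^1 * 5^1 * 11^1 * 29^1 = -4785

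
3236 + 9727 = 12963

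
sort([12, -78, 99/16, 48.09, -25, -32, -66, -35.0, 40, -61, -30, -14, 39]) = [-78, -66, -61, -35.0, -32, -30, -25, -14, 99/16, 12, 39, 40, 48.09]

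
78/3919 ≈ 0.0199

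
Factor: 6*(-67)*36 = -1*2^3*3^3*67^1 = -14472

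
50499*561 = 28329939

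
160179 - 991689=-831510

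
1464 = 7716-6252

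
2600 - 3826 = -1226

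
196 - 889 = -693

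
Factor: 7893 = 3^2 * 877^1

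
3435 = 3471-36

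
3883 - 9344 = -5461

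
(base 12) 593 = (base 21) 1ic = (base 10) 831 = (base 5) 11311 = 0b1100111111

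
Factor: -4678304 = -1 * 2^5 * 146197^1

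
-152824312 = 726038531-878862843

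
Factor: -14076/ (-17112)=2^ (-1)*3^1*17^1*31^ (-1)=51/62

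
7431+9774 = 17205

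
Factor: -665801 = -1 * 665801^1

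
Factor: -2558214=-1 * 2^1 * 3^2 * 142123^1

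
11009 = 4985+6024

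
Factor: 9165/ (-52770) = -1 * 2^ (-1) * 13^1 * 47^1 * 1759^ (-1) = -611/3518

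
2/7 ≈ 0.286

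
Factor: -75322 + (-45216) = -1*2^1*11^1*5479^1 = -120538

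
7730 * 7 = 54110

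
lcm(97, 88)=8536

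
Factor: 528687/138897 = 3^2*11^(-1)*23^(-1)*107^1 = 963/253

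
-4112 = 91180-95292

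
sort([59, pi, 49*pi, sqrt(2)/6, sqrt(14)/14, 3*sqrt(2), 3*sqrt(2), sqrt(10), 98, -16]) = [-16, sqrt(2)/6, sqrt(14)/14, pi, sqrt(10), 3*sqrt(2), 3*sqrt(2), 59, 98, 49*pi]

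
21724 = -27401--49125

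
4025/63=575/9 ≈ 63.89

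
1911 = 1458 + 453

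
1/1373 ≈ 0.000728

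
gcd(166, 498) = 166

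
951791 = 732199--219592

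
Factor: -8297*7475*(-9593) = 5^2*13^1*23^1*53^1*181^1*8297^1 = 594958579475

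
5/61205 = 1/12241 ≈ 0.0000817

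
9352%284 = 264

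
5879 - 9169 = -3290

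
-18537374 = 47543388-66080762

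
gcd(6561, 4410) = 9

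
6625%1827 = 1144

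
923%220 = 43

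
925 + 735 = 1660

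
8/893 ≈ 0.00896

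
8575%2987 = 2601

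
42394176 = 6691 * 6336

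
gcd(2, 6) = 2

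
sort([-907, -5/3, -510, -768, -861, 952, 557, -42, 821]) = [-907, -861, -768, -510, -42, -5/3, 557, 821, 952]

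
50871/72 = 16957/24 ≈ 706.54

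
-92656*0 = 0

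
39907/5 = 7981 + 2/5 = 7981.40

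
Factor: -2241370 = -1*2^1*5^1*53^1*4229^1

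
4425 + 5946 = 10371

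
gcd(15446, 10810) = 2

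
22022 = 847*26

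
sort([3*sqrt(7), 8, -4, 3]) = [-4, 3, 3*sqrt(7), 8]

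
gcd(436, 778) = 2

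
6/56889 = 2/18963 ≈ 0.000105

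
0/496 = 0 = 0.00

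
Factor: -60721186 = -1 * 2^1 * 29^1 * 1046917^1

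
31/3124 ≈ 0.00992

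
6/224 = 3/112 ≈ 0.0268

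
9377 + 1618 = 10995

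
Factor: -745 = -1*5^1*149^1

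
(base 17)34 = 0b110111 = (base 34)1l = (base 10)55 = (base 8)67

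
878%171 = 23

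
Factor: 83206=2^1 * 41603^1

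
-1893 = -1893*1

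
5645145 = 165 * 34213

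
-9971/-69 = 144 + 35/69≈144.51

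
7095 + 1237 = 8332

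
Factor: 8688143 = 8688143^1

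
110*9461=1040710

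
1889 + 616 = 2505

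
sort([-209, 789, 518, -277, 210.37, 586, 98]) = [-277, -209, 98, 210.37, 518, 586, 789]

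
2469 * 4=9876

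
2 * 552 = 1104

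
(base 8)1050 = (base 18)1cc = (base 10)552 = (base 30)ic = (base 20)17c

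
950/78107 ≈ 0.0122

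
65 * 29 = 1885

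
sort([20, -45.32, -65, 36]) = [-65, -45.32, 20, 36]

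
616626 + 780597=1397223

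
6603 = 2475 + 4128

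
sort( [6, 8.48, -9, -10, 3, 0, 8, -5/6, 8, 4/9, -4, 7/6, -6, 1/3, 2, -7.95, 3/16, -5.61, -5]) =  [-10, -9, -7.95, -6, -5.61, -5, -4, -5/6, 0, 3/16, 1/3, 4/9, 7/6, 2, 3, 6, 8, 8, 8.48]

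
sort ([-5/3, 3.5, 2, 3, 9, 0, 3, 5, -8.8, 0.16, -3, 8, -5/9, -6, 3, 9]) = [-8.8, -6, -3, -5/3, -5/9, 0, 0.16, 2, 3, 3, 3, 3.5, 5, 8, 9, 9]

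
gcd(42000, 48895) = 35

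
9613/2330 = 4 + 293/2330 ≈ 4.13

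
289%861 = 289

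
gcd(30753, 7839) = 603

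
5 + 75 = 80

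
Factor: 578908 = 2^2*11^1*59^1*223^1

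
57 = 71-14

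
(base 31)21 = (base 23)2h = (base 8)77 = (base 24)2f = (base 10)63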